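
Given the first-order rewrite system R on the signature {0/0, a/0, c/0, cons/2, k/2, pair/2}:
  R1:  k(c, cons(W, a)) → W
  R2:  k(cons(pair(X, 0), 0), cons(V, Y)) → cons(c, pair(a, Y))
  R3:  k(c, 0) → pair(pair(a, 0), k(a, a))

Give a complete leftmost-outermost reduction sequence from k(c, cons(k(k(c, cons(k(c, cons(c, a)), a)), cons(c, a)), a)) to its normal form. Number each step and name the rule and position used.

c

1. k(c, cons(k(k(c, cons(k(c, cons(c, a)), a)), cons(c, a)), a))  →  k(k(c, cons(k(c, cons(c, a)), a)), cons(c, a))   [R1 at ε]
2. k(k(c, cons(k(c, cons(c, a)), a)), cons(c, a))  →  k(k(c, cons(c, a)), cons(c, a))   [R1 at 1]
3. k(k(c, cons(c, a)), cons(c, a))  →  k(c, cons(c, a))   [R1 at 1]
4. k(c, cons(c, a))  →  c   [R1 at ε]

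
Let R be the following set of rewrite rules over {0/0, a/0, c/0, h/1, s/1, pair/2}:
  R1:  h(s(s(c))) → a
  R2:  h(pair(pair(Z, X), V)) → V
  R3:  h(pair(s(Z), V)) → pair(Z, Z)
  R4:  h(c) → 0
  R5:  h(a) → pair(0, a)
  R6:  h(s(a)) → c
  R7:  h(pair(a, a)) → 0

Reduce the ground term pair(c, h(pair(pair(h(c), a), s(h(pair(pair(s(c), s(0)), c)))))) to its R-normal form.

pair(c, s(c))

1. pair(c, h(pair(pair(h(c), a), s(h(pair(pair(s(c), s(0)), c))))))  →  pair(c, s(h(pair(pair(s(c), s(0)), c))))   [R2 at 2]
2. pair(c, s(h(pair(pair(s(c), s(0)), c))))  →  pair(c, s(c))   [R2 at 2.1]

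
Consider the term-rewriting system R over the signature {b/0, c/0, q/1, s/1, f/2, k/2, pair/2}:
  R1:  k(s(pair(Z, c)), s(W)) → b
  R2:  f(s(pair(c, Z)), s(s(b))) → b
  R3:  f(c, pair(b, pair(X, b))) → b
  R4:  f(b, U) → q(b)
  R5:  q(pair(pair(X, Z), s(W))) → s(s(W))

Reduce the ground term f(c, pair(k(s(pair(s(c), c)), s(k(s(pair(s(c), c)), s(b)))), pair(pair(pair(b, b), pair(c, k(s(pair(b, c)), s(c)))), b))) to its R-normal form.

b

1. f(c, pair(k(s(pair(s(c), c)), s(k(s(pair(s(c), c)), s(b)))), pair(pair(pair(b, b), pair(c, k(s(pair(b, c)), s(c)))), b)))  →  f(c, pair(b, pair(pair(pair(b, b), pair(c, k(s(pair(b, c)), s(c)))), b)))   [R1 at 2.1]
2. f(c, pair(b, pair(pair(pair(b, b), pair(c, k(s(pair(b, c)), s(c)))), b)))  →  b   [R3 at ε]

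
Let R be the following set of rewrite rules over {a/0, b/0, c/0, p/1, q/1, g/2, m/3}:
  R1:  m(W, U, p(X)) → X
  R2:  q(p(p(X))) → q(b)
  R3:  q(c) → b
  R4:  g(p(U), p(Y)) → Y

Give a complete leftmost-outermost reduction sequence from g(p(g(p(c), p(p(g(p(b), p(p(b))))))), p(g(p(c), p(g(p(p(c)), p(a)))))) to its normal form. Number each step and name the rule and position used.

1. g(p(g(p(c), p(p(g(p(b), p(p(b))))))), p(g(p(c), p(g(p(p(c)), p(a))))))  →  g(p(c), p(g(p(p(c)), p(a))))   [R4 at ε]
2. g(p(c), p(g(p(p(c)), p(a))))  →  g(p(p(c)), p(a))   [R4 at ε]
3. g(p(p(c)), p(a))  →  a   [R4 at ε]

a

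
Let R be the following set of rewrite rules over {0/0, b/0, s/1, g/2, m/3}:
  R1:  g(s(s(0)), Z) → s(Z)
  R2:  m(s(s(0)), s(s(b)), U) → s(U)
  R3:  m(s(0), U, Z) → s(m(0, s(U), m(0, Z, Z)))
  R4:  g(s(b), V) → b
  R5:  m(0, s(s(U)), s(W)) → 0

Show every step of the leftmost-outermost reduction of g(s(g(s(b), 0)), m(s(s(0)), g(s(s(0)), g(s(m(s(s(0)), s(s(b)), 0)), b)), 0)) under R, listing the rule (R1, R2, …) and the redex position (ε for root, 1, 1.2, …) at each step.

b

1. g(s(g(s(b), 0)), m(s(s(0)), g(s(s(0)), g(s(m(s(s(0)), s(s(b)), 0)), b)), 0))  →  g(s(b), m(s(s(0)), g(s(s(0)), g(s(m(s(s(0)), s(s(b)), 0)), b)), 0))   [R4 at 1.1]
2. g(s(b), m(s(s(0)), g(s(s(0)), g(s(m(s(s(0)), s(s(b)), 0)), b)), 0))  →  b   [R4 at ε]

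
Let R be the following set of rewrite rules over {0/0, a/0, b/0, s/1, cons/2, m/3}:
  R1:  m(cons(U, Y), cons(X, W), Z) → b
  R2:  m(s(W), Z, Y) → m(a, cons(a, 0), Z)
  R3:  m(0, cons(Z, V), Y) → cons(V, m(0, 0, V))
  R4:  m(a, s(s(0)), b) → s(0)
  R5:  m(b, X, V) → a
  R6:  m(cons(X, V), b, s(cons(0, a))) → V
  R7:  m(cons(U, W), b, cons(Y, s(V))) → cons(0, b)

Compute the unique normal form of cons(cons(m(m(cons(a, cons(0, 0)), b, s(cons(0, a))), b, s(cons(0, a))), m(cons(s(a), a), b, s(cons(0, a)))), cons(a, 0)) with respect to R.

cons(cons(0, a), cons(a, 0))

1. cons(cons(m(m(cons(a, cons(0, 0)), b, s(cons(0, a))), b, s(cons(0, a))), m(cons(s(a), a), b, s(cons(0, a)))), cons(a, 0))  →  cons(cons(m(cons(0, 0), b, s(cons(0, a))), m(cons(s(a), a), b, s(cons(0, a)))), cons(a, 0))   [R6 at 1.1.1]
2. cons(cons(m(cons(0, 0), b, s(cons(0, a))), m(cons(s(a), a), b, s(cons(0, a)))), cons(a, 0))  →  cons(cons(0, m(cons(s(a), a), b, s(cons(0, a)))), cons(a, 0))   [R6 at 1.1]
3. cons(cons(0, m(cons(s(a), a), b, s(cons(0, a)))), cons(a, 0))  →  cons(cons(0, a), cons(a, 0))   [R6 at 1.2]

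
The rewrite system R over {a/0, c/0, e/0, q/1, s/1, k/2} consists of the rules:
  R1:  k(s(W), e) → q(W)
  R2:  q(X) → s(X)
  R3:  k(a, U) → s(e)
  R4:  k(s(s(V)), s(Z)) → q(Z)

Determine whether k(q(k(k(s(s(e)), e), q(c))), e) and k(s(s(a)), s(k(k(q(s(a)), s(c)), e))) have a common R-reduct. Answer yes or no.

yes — NF(t₁) = s(s(c)), NF(t₂) = s(s(c))

Reduce t₁ = k(q(k(k(s(s(e)), e), q(c))), e):
1. k(q(k(k(s(s(e)), e), q(c))), e)  →  k(s(k(k(s(s(e)), e), q(c))), e)   [R2 at 1]
2. k(s(k(k(s(s(e)), e), q(c))), e)  →  q(k(k(s(s(e)), e), q(c)))   [R1 at ε]
3. q(k(k(s(s(e)), e), q(c)))  →  s(k(k(s(s(e)), e), q(c)))   [R2 at ε]
4. s(k(k(s(s(e)), e), q(c)))  →  s(k(q(s(e)), q(c)))   [R1 at 1.1]
5. s(k(q(s(e)), q(c)))  →  s(k(s(s(e)), q(c)))   [R2 at 1.1]
6. s(k(s(s(e)), q(c)))  →  s(k(s(s(e)), s(c)))   [R2 at 1.2]
7. s(k(s(s(e)), s(c)))  →  s(q(c))   [R4 at 1]
8. s(q(c))  →  s(s(c))   [R2 at 1]

Reduce t₂ = k(s(s(a)), s(k(k(q(s(a)), s(c)), e))):
1. k(s(s(a)), s(k(k(q(s(a)), s(c)), e)))  →  q(k(k(q(s(a)), s(c)), e))   [R4 at ε]
2. q(k(k(q(s(a)), s(c)), e))  →  s(k(k(q(s(a)), s(c)), e))   [R2 at ε]
3. s(k(k(q(s(a)), s(c)), e))  →  s(k(k(s(s(a)), s(c)), e))   [R2 at 1.1.1]
4. s(k(k(s(s(a)), s(c)), e))  →  s(k(q(c), e))   [R4 at 1.1]
5. s(k(q(c), e))  →  s(k(s(c), e))   [R2 at 1.1]
6. s(k(s(c), e))  →  s(q(c))   [R1 at 1]
7. s(q(c))  →  s(s(c))   [R2 at 1]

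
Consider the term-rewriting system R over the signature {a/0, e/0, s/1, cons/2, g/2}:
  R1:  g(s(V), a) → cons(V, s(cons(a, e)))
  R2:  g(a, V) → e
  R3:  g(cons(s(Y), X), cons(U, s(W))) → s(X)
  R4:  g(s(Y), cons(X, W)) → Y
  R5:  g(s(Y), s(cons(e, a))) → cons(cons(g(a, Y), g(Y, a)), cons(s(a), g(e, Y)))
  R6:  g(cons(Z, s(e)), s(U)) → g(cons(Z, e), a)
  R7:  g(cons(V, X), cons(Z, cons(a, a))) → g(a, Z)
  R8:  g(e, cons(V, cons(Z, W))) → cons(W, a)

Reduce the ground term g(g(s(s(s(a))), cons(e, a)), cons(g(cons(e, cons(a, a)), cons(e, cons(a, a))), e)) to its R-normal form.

s(a)

1. g(g(s(s(s(a))), cons(e, a)), cons(g(cons(e, cons(a, a)), cons(e, cons(a, a))), e))  →  g(s(s(a)), cons(g(cons(e, cons(a, a)), cons(e, cons(a, a))), e))   [R4 at 1]
2. g(s(s(a)), cons(g(cons(e, cons(a, a)), cons(e, cons(a, a))), e))  →  s(a)   [R4 at ε]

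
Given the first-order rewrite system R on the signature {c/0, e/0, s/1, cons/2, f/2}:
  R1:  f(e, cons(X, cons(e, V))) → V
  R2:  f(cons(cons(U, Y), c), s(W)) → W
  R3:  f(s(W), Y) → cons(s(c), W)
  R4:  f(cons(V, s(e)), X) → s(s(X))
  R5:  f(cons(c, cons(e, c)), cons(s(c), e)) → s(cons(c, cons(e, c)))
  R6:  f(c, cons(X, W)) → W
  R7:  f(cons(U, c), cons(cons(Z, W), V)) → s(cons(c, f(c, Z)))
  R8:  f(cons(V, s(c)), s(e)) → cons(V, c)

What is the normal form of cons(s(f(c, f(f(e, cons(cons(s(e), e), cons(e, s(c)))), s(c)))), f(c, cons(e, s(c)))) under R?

cons(s(c), s(c))

1. cons(s(f(c, f(f(e, cons(cons(s(e), e), cons(e, s(c)))), s(c)))), f(c, cons(e, s(c))))  →  cons(s(f(c, f(s(c), s(c)))), f(c, cons(e, s(c))))   [R1 at 1.1.2.1]
2. cons(s(f(c, f(s(c), s(c)))), f(c, cons(e, s(c))))  →  cons(s(f(c, cons(s(c), c))), f(c, cons(e, s(c))))   [R3 at 1.1.2]
3. cons(s(f(c, cons(s(c), c))), f(c, cons(e, s(c))))  →  cons(s(c), f(c, cons(e, s(c))))   [R6 at 1.1]
4. cons(s(c), f(c, cons(e, s(c))))  →  cons(s(c), s(c))   [R6 at 2]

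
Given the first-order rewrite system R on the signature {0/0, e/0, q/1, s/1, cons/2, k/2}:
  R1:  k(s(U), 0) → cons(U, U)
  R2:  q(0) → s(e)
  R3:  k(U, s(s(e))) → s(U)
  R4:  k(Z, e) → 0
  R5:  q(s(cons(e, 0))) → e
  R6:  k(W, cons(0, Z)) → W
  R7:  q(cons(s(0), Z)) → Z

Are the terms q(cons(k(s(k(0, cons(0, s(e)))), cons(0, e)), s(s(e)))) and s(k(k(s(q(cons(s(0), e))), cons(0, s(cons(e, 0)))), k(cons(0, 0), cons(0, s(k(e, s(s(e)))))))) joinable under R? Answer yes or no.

yes — NF(t₁) = s(s(e)), NF(t₂) = s(s(e))

Reduce t₁ = q(cons(k(s(k(0, cons(0, s(e)))), cons(0, e)), s(s(e)))):
1. q(cons(k(s(k(0, cons(0, s(e)))), cons(0, e)), s(s(e))))  →  q(cons(s(k(0, cons(0, s(e)))), s(s(e))))   [R6 at 1.1]
2. q(cons(s(k(0, cons(0, s(e)))), s(s(e))))  →  q(cons(s(0), s(s(e))))   [R6 at 1.1.1]
3. q(cons(s(0), s(s(e))))  →  s(s(e))   [R7 at ε]

Reduce t₂ = s(k(k(s(q(cons(s(0), e))), cons(0, s(cons(e, 0)))), k(cons(0, 0), cons(0, s(k(e, s(s(e)))))))):
1. s(k(k(s(q(cons(s(0), e))), cons(0, s(cons(e, 0)))), k(cons(0, 0), cons(0, s(k(e, s(s(e))))))))  →  s(k(s(q(cons(s(0), e))), k(cons(0, 0), cons(0, s(k(e, s(s(e))))))))   [R6 at 1.1]
2. s(k(s(q(cons(s(0), e))), k(cons(0, 0), cons(0, s(k(e, s(s(e))))))))  →  s(k(s(e), k(cons(0, 0), cons(0, s(k(e, s(s(e))))))))   [R7 at 1.1.1]
3. s(k(s(e), k(cons(0, 0), cons(0, s(k(e, s(s(e))))))))  →  s(k(s(e), cons(0, 0)))   [R6 at 1.2]
4. s(k(s(e), cons(0, 0)))  →  s(s(e))   [R6 at 1]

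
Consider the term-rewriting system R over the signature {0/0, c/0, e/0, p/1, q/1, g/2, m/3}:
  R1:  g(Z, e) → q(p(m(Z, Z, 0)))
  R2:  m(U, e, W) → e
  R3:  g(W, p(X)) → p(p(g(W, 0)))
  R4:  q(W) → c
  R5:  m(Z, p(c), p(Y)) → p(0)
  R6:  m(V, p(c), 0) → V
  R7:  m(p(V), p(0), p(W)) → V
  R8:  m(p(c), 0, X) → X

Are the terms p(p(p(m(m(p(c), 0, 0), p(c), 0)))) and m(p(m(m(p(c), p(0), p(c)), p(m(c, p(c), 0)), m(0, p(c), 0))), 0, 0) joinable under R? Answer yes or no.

Reduce t₁ = p(p(p(m(m(p(c), 0, 0), p(c), 0)))):
1. p(p(p(m(m(p(c), 0, 0), p(c), 0))))  →  p(p(p(m(p(c), 0, 0))))   [R6 at 1.1.1]
2. p(p(p(m(p(c), 0, 0))))  →  p(p(p(0)))   [R8 at 1.1.1]

Reduce t₂ = m(p(m(m(p(c), p(0), p(c)), p(m(c, p(c), 0)), m(0, p(c), 0))), 0, 0):
1. m(p(m(m(p(c), p(0), p(c)), p(m(c, p(c), 0)), m(0, p(c), 0))), 0, 0)  →  m(p(m(c, p(m(c, p(c), 0)), m(0, p(c), 0))), 0, 0)   [R7 at 1.1.1]
2. m(p(m(c, p(m(c, p(c), 0)), m(0, p(c), 0))), 0, 0)  →  m(p(m(c, p(c), m(0, p(c), 0))), 0, 0)   [R6 at 1.1.2.1]
3. m(p(m(c, p(c), m(0, p(c), 0))), 0, 0)  →  m(p(m(c, p(c), 0)), 0, 0)   [R6 at 1.1.3]
4. m(p(m(c, p(c), 0)), 0, 0)  →  m(p(c), 0, 0)   [R6 at 1.1]
5. m(p(c), 0, 0)  →  0   [R8 at ε]

no — NF(t₁) = p(p(p(0))), NF(t₂) = 0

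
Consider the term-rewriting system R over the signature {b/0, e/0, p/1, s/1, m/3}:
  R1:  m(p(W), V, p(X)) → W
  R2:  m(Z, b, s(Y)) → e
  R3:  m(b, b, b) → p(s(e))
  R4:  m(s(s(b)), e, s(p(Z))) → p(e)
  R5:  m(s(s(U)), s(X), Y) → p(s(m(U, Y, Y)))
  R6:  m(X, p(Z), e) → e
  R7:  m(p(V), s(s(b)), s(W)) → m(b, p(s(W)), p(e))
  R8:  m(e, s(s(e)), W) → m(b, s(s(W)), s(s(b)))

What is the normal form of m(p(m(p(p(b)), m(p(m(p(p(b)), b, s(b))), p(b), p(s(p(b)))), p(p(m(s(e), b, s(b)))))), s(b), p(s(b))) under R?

p(b)

1. m(p(m(p(p(b)), m(p(m(p(p(b)), b, s(b))), p(b), p(s(p(b)))), p(p(m(s(e), b, s(b)))))), s(b), p(s(b)))  →  m(p(p(b)), m(p(m(p(p(b)), b, s(b))), p(b), p(s(p(b)))), p(p(m(s(e), b, s(b)))))   [R1 at ε]
2. m(p(p(b)), m(p(m(p(p(b)), b, s(b))), p(b), p(s(p(b)))), p(p(m(s(e), b, s(b)))))  →  p(b)   [R1 at ε]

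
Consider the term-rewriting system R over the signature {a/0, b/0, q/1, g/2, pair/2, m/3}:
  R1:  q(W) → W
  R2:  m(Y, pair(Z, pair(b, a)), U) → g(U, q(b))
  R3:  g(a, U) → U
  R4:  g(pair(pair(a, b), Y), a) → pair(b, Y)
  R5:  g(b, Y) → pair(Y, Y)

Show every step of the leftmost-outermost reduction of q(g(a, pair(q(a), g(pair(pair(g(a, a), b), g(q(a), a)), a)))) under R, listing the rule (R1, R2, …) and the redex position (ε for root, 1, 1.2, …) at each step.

pair(a, pair(b, a))

1. q(g(a, pair(q(a), g(pair(pair(g(a, a), b), g(q(a), a)), a))))  →  g(a, pair(q(a), g(pair(pair(g(a, a), b), g(q(a), a)), a)))   [R1 at ε]
2. g(a, pair(q(a), g(pair(pair(g(a, a), b), g(q(a), a)), a)))  →  pair(q(a), g(pair(pair(g(a, a), b), g(q(a), a)), a))   [R3 at ε]
3. pair(q(a), g(pair(pair(g(a, a), b), g(q(a), a)), a))  →  pair(a, g(pair(pair(g(a, a), b), g(q(a), a)), a))   [R1 at 1]
4. pair(a, g(pair(pair(g(a, a), b), g(q(a), a)), a))  →  pair(a, g(pair(pair(a, b), g(q(a), a)), a))   [R3 at 2.1.1.1]
5. pair(a, g(pair(pair(a, b), g(q(a), a)), a))  →  pair(a, pair(b, g(q(a), a)))   [R4 at 2]
6. pair(a, pair(b, g(q(a), a)))  →  pair(a, pair(b, g(a, a)))   [R1 at 2.2.1]
7. pair(a, pair(b, g(a, a)))  →  pair(a, pair(b, a))   [R3 at 2.2]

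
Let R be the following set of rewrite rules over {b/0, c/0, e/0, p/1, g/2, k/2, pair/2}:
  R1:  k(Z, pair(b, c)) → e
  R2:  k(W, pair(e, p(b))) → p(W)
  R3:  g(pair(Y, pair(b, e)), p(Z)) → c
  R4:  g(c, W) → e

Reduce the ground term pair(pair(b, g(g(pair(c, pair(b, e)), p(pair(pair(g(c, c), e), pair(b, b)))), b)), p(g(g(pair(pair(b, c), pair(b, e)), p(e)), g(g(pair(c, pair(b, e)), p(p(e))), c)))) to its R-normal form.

pair(pair(b, e), p(e))

1. pair(pair(b, g(g(pair(c, pair(b, e)), p(pair(pair(g(c, c), e), pair(b, b)))), b)), p(g(g(pair(pair(b, c), pair(b, e)), p(e)), g(g(pair(c, pair(b, e)), p(p(e))), c))))  →  pair(pair(b, g(c, b)), p(g(g(pair(pair(b, c), pair(b, e)), p(e)), g(g(pair(c, pair(b, e)), p(p(e))), c))))   [R3 at 1.2.1]
2. pair(pair(b, g(c, b)), p(g(g(pair(pair(b, c), pair(b, e)), p(e)), g(g(pair(c, pair(b, e)), p(p(e))), c))))  →  pair(pair(b, e), p(g(g(pair(pair(b, c), pair(b, e)), p(e)), g(g(pair(c, pair(b, e)), p(p(e))), c))))   [R4 at 1.2]
3. pair(pair(b, e), p(g(g(pair(pair(b, c), pair(b, e)), p(e)), g(g(pair(c, pair(b, e)), p(p(e))), c))))  →  pair(pair(b, e), p(g(c, g(g(pair(c, pair(b, e)), p(p(e))), c))))   [R3 at 2.1.1]
4. pair(pair(b, e), p(g(c, g(g(pair(c, pair(b, e)), p(p(e))), c))))  →  pair(pair(b, e), p(e))   [R4 at 2.1]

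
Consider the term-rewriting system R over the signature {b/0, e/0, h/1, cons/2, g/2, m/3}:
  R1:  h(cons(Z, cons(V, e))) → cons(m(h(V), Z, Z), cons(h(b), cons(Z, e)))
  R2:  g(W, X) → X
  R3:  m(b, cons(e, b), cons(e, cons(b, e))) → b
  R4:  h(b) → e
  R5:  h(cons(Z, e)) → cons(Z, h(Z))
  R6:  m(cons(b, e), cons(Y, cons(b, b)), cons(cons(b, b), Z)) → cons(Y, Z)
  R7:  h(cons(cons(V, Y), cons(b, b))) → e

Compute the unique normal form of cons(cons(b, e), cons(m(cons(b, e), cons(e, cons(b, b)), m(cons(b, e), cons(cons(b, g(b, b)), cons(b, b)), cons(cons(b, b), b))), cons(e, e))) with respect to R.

1. cons(cons(b, e), cons(m(cons(b, e), cons(e, cons(b, b)), m(cons(b, e), cons(cons(b, g(b, b)), cons(b, b)), cons(cons(b, b), b))), cons(e, e)))  →  cons(cons(b, e), cons(m(cons(b, e), cons(e, cons(b, b)), cons(cons(b, g(b, b)), b)), cons(e, e)))   [R6 at 2.1.3]
2. cons(cons(b, e), cons(m(cons(b, e), cons(e, cons(b, b)), cons(cons(b, g(b, b)), b)), cons(e, e)))  →  cons(cons(b, e), cons(m(cons(b, e), cons(e, cons(b, b)), cons(cons(b, b), b)), cons(e, e)))   [R2 at 2.1.3.1.2]
3. cons(cons(b, e), cons(m(cons(b, e), cons(e, cons(b, b)), cons(cons(b, b), b)), cons(e, e)))  →  cons(cons(b, e), cons(cons(e, b), cons(e, e)))   [R6 at 2.1]

cons(cons(b, e), cons(cons(e, b), cons(e, e)))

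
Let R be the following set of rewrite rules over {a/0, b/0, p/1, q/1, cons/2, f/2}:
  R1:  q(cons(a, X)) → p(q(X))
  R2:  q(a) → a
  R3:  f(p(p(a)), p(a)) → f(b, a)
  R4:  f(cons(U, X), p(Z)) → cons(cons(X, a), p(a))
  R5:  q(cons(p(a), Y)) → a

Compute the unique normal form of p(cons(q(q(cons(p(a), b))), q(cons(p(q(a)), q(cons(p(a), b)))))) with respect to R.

1. p(cons(q(q(cons(p(a), b))), q(cons(p(q(a)), q(cons(p(a), b))))))  →  p(cons(q(a), q(cons(p(q(a)), q(cons(p(a), b))))))   [R5 at 1.1.1]
2. p(cons(q(a), q(cons(p(q(a)), q(cons(p(a), b))))))  →  p(cons(a, q(cons(p(q(a)), q(cons(p(a), b))))))   [R2 at 1.1]
3. p(cons(a, q(cons(p(q(a)), q(cons(p(a), b))))))  →  p(cons(a, q(cons(p(a), q(cons(p(a), b))))))   [R2 at 1.2.1.1.1]
4. p(cons(a, q(cons(p(a), q(cons(p(a), b))))))  →  p(cons(a, a))   [R5 at 1.2]

p(cons(a, a))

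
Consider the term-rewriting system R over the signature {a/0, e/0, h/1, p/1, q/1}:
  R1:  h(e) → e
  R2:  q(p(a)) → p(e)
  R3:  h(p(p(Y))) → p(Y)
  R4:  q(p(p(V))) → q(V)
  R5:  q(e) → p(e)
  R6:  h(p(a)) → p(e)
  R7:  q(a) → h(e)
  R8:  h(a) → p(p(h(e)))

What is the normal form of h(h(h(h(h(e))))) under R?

e

1. h(h(h(h(h(e)))))  →  h(h(h(h(e))))   [R1 at 1.1.1.1]
2. h(h(h(h(e))))  →  h(h(h(e)))   [R1 at 1.1.1]
3. h(h(h(e)))  →  h(h(e))   [R1 at 1.1]
4. h(h(e))  →  h(e)   [R1 at 1]
5. h(e)  →  e   [R1 at ε]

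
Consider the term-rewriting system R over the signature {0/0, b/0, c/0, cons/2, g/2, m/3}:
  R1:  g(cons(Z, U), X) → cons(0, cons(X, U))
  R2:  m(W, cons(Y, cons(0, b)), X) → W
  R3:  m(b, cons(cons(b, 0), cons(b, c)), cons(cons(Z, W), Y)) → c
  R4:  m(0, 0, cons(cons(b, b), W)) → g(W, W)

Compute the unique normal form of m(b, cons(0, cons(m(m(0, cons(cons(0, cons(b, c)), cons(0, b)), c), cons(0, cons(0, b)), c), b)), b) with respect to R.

1. m(b, cons(0, cons(m(m(0, cons(cons(0, cons(b, c)), cons(0, b)), c), cons(0, cons(0, b)), c), b)), b)  →  m(b, cons(0, cons(m(0, cons(cons(0, cons(b, c)), cons(0, b)), c), b)), b)   [R2 at 2.2.1]
2. m(b, cons(0, cons(m(0, cons(cons(0, cons(b, c)), cons(0, b)), c), b)), b)  →  m(b, cons(0, cons(0, b)), b)   [R2 at 2.2.1]
3. m(b, cons(0, cons(0, b)), b)  →  b   [R2 at ε]

b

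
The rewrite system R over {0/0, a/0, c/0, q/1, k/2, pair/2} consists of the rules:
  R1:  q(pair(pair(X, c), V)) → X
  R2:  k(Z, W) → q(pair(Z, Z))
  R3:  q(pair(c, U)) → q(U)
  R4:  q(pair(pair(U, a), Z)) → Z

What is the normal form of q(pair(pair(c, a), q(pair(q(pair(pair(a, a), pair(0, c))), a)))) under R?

0

1. q(pair(pair(c, a), q(pair(q(pair(pair(a, a), pair(0, c))), a))))  →  q(pair(q(pair(pair(a, a), pair(0, c))), a))   [R4 at ε]
2. q(pair(q(pair(pair(a, a), pair(0, c))), a))  →  q(pair(pair(0, c), a))   [R4 at 1.1]
3. q(pair(pair(0, c), a))  →  0   [R1 at ε]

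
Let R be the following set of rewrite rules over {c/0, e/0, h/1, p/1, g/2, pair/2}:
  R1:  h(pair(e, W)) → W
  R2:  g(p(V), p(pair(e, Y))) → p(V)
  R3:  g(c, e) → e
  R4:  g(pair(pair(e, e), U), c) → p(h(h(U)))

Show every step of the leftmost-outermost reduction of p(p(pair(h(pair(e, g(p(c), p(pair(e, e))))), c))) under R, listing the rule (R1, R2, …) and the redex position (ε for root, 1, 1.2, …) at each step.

1. p(p(pair(h(pair(e, g(p(c), p(pair(e, e))))), c)))  →  p(p(pair(g(p(c), p(pair(e, e))), c)))   [R1 at 1.1.1]
2. p(p(pair(g(p(c), p(pair(e, e))), c)))  →  p(p(pair(p(c), c)))   [R2 at 1.1.1]

p(p(pair(p(c), c)))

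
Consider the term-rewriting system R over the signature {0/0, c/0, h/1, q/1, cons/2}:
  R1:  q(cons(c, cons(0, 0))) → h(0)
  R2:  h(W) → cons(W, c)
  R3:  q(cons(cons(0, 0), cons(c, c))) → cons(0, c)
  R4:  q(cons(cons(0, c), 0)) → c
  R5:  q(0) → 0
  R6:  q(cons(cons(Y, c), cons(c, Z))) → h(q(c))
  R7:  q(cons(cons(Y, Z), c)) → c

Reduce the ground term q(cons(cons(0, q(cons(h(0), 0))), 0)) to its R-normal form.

1. q(cons(cons(0, q(cons(h(0), 0))), 0))  →  q(cons(cons(0, q(cons(cons(0, c), 0))), 0))   [R2 at 1.1.2.1.1]
2. q(cons(cons(0, q(cons(cons(0, c), 0))), 0))  →  q(cons(cons(0, c), 0))   [R4 at 1.1.2]
3. q(cons(cons(0, c), 0))  →  c   [R4 at ε]

c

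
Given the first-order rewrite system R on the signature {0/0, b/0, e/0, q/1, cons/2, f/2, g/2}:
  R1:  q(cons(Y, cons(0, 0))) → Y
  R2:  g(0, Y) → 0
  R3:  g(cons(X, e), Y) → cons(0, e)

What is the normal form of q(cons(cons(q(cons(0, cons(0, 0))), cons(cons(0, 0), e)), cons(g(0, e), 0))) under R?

1. q(cons(cons(q(cons(0, cons(0, 0))), cons(cons(0, 0), e)), cons(g(0, e), 0)))  →  q(cons(cons(0, cons(cons(0, 0), e)), cons(g(0, e), 0)))   [R1 at 1.1.1]
2. q(cons(cons(0, cons(cons(0, 0), e)), cons(g(0, e), 0)))  →  q(cons(cons(0, cons(cons(0, 0), e)), cons(0, 0)))   [R2 at 1.2.1]
3. q(cons(cons(0, cons(cons(0, 0), e)), cons(0, 0)))  →  cons(0, cons(cons(0, 0), e))   [R1 at ε]

cons(0, cons(cons(0, 0), e))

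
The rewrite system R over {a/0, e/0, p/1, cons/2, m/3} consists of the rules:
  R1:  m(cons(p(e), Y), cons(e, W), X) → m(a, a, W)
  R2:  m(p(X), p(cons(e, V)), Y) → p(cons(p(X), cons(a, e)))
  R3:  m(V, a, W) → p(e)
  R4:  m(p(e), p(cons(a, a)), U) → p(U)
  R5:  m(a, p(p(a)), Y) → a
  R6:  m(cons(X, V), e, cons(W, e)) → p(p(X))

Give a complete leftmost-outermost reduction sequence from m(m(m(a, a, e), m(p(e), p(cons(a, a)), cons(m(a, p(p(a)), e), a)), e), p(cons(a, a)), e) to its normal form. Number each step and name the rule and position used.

1. m(m(m(a, a, e), m(p(e), p(cons(a, a)), cons(m(a, p(p(a)), e), a)), e), p(cons(a, a)), e)  →  m(m(p(e), m(p(e), p(cons(a, a)), cons(m(a, p(p(a)), e), a)), e), p(cons(a, a)), e)   [R3 at 1.1]
2. m(m(p(e), m(p(e), p(cons(a, a)), cons(m(a, p(p(a)), e), a)), e), p(cons(a, a)), e)  →  m(m(p(e), p(cons(m(a, p(p(a)), e), a)), e), p(cons(a, a)), e)   [R4 at 1.2]
3. m(m(p(e), p(cons(m(a, p(p(a)), e), a)), e), p(cons(a, a)), e)  →  m(m(p(e), p(cons(a, a)), e), p(cons(a, a)), e)   [R5 at 1.2.1.1]
4. m(m(p(e), p(cons(a, a)), e), p(cons(a, a)), e)  →  m(p(e), p(cons(a, a)), e)   [R4 at 1]
5. m(p(e), p(cons(a, a)), e)  →  p(e)   [R4 at ε]

p(e)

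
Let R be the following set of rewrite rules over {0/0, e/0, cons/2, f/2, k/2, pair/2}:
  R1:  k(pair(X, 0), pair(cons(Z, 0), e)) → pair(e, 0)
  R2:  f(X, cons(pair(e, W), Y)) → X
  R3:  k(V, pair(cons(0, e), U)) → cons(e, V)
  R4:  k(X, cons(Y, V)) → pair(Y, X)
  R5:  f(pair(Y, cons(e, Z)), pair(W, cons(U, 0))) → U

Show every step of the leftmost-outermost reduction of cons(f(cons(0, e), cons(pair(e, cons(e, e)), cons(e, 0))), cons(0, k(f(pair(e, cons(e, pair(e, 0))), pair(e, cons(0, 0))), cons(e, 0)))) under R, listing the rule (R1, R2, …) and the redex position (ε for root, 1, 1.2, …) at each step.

cons(cons(0, e), cons(0, pair(e, 0)))

1. cons(f(cons(0, e), cons(pair(e, cons(e, e)), cons(e, 0))), cons(0, k(f(pair(e, cons(e, pair(e, 0))), pair(e, cons(0, 0))), cons(e, 0))))  →  cons(cons(0, e), cons(0, k(f(pair(e, cons(e, pair(e, 0))), pair(e, cons(0, 0))), cons(e, 0))))   [R2 at 1]
2. cons(cons(0, e), cons(0, k(f(pair(e, cons(e, pair(e, 0))), pair(e, cons(0, 0))), cons(e, 0))))  →  cons(cons(0, e), cons(0, pair(e, f(pair(e, cons(e, pair(e, 0))), pair(e, cons(0, 0))))))   [R4 at 2.2]
3. cons(cons(0, e), cons(0, pair(e, f(pair(e, cons(e, pair(e, 0))), pair(e, cons(0, 0))))))  →  cons(cons(0, e), cons(0, pair(e, 0)))   [R5 at 2.2.2]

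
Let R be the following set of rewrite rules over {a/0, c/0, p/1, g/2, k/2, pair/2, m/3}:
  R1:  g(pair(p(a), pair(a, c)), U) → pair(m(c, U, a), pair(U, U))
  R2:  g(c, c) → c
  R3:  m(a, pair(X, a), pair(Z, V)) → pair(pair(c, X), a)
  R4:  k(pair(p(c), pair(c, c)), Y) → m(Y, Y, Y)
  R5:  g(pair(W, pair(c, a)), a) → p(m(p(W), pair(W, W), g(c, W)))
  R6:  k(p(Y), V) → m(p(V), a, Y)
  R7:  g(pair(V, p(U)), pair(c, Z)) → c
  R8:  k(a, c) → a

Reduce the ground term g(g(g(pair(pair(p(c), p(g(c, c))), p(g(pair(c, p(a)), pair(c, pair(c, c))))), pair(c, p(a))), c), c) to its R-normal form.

1. g(g(g(pair(pair(p(c), p(g(c, c))), p(g(pair(c, p(a)), pair(c, pair(c, c))))), pair(c, p(a))), c), c)  →  g(g(c, c), c)   [R7 at 1.1]
2. g(g(c, c), c)  →  g(c, c)   [R2 at 1]
3. g(c, c)  →  c   [R2 at ε]

c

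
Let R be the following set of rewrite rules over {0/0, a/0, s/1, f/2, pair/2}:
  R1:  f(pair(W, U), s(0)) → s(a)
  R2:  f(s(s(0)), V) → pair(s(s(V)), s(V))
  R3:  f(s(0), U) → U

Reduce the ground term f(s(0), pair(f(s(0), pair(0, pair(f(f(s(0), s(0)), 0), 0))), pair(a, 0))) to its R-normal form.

pair(pair(0, pair(0, 0)), pair(a, 0))

1. f(s(0), pair(f(s(0), pair(0, pair(f(f(s(0), s(0)), 0), 0))), pair(a, 0)))  →  pair(f(s(0), pair(0, pair(f(f(s(0), s(0)), 0), 0))), pair(a, 0))   [R3 at ε]
2. pair(f(s(0), pair(0, pair(f(f(s(0), s(0)), 0), 0))), pair(a, 0))  →  pair(pair(0, pair(f(f(s(0), s(0)), 0), 0)), pair(a, 0))   [R3 at 1]
3. pair(pair(0, pair(f(f(s(0), s(0)), 0), 0)), pair(a, 0))  →  pair(pair(0, pair(f(s(0), 0), 0)), pair(a, 0))   [R3 at 1.2.1.1]
4. pair(pair(0, pair(f(s(0), 0), 0)), pair(a, 0))  →  pair(pair(0, pair(0, 0)), pair(a, 0))   [R3 at 1.2.1]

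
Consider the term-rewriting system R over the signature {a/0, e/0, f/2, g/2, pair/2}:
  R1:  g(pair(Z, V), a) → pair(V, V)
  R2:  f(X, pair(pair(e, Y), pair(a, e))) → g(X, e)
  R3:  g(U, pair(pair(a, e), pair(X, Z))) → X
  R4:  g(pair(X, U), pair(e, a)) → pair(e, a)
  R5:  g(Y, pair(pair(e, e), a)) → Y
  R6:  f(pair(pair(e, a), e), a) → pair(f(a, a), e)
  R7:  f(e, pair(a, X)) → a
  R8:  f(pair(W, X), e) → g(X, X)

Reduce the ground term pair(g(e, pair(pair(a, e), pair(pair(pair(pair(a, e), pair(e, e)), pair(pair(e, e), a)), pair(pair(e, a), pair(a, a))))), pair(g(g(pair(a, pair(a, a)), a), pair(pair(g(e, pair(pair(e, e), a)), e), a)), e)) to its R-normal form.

pair(pair(pair(pair(a, e), pair(e, e)), pair(pair(e, e), a)), pair(pair(pair(a, a), pair(a, a)), e))

1. pair(g(e, pair(pair(a, e), pair(pair(pair(pair(a, e), pair(e, e)), pair(pair(e, e), a)), pair(pair(e, a), pair(a, a))))), pair(g(g(pair(a, pair(a, a)), a), pair(pair(g(e, pair(pair(e, e), a)), e), a)), e))  →  pair(pair(pair(pair(a, e), pair(e, e)), pair(pair(e, e), a)), pair(g(g(pair(a, pair(a, a)), a), pair(pair(g(e, pair(pair(e, e), a)), e), a)), e))   [R3 at 1]
2. pair(pair(pair(pair(a, e), pair(e, e)), pair(pair(e, e), a)), pair(g(g(pair(a, pair(a, a)), a), pair(pair(g(e, pair(pair(e, e), a)), e), a)), e))  →  pair(pair(pair(pair(a, e), pair(e, e)), pair(pair(e, e), a)), pair(g(pair(pair(a, a), pair(a, a)), pair(pair(g(e, pair(pair(e, e), a)), e), a)), e))   [R1 at 2.1.1]
3. pair(pair(pair(pair(a, e), pair(e, e)), pair(pair(e, e), a)), pair(g(pair(pair(a, a), pair(a, a)), pair(pair(g(e, pair(pair(e, e), a)), e), a)), e))  →  pair(pair(pair(pair(a, e), pair(e, e)), pair(pair(e, e), a)), pair(g(pair(pair(a, a), pair(a, a)), pair(pair(e, e), a)), e))   [R5 at 2.1.2.1.1]
4. pair(pair(pair(pair(a, e), pair(e, e)), pair(pair(e, e), a)), pair(g(pair(pair(a, a), pair(a, a)), pair(pair(e, e), a)), e))  →  pair(pair(pair(pair(a, e), pair(e, e)), pair(pair(e, e), a)), pair(pair(pair(a, a), pair(a, a)), e))   [R5 at 2.1]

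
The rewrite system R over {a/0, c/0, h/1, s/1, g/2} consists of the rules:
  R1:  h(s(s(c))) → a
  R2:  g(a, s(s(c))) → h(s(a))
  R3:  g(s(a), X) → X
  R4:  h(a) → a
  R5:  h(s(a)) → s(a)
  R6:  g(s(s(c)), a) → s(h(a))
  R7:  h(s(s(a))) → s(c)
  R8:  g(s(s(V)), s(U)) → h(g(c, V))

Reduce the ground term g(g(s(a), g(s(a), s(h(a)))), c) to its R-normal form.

c

1. g(g(s(a), g(s(a), s(h(a)))), c)  →  g(g(s(a), s(h(a))), c)   [R3 at 1]
2. g(g(s(a), s(h(a))), c)  →  g(s(h(a)), c)   [R3 at 1]
3. g(s(h(a)), c)  →  g(s(a), c)   [R4 at 1.1]
4. g(s(a), c)  →  c   [R3 at ε]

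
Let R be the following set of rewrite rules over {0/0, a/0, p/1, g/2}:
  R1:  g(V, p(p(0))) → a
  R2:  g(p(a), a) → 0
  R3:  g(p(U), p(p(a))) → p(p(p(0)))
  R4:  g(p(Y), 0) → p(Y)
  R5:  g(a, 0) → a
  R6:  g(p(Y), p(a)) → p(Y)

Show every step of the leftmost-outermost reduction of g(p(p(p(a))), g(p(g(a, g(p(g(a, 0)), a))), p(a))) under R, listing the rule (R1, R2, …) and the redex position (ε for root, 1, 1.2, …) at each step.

p(p(p(a)))

1. g(p(p(p(a))), g(p(g(a, g(p(g(a, 0)), a))), p(a)))  →  g(p(p(p(a))), p(g(a, g(p(g(a, 0)), a))))   [R6 at 2]
2. g(p(p(p(a))), p(g(a, g(p(g(a, 0)), a))))  →  g(p(p(p(a))), p(g(a, g(p(a), a))))   [R5 at 2.1.2.1.1]
3. g(p(p(p(a))), p(g(a, g(p(a), a))))  →  g(p(p(p(a))), p(g(a, 0)))   [R2 at 2.1.2]
4. g(p(p(p(a))), p(g(a, 0)))  →  g(p(p(p(a))), p(a))   [R5 at 2.1]
5. g(p(p(p(a))), p(a))  →  p(p(p(a)))   [R6 at ε]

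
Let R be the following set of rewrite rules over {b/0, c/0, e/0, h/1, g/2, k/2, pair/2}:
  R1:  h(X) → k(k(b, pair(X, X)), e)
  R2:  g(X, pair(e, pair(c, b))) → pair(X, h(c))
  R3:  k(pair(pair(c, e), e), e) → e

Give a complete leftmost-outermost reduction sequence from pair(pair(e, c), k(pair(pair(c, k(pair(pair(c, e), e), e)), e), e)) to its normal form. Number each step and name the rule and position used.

1. pair(pair(e, c), k(pair(pair(c, k(pair(pair(c, e), e), e)), e), e))  →  pair(pair(e, c), k(pair(pair(c, e), e), e))   [R3 at 2.1.1.2]
2. pair(pair(e, c), k(pair(pair(c, e), e), e))  →  pair(pair(e, c), e)   [R3 at 2]

pair(pair(e, c), e)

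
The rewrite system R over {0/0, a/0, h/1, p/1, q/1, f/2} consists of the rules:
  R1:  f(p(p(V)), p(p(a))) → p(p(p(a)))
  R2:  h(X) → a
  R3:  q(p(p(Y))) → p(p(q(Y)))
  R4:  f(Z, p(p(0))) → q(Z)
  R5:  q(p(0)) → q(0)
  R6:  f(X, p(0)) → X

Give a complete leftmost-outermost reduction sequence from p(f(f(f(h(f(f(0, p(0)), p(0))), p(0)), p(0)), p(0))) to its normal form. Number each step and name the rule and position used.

p(a)

1. p(f(f(f(h(f(f(0, p(0)), p(0))), p(0)), p(0)), p(0)))  →  p(f(f(h(f(f(0, p(0)), p(0))), p(0)), p(0)))   [R6 at 1]
2. p(f(f(h(f(f(0, p(0)), p(0))), p(0)), p(0)))  →  p(f(h(f(f(0, p(0)), p(0))), p(0)))   [R6 at 1]
3. p(f(h(f(f(0, p(0)), p(0))), p(0)))  →  p(h(f(f(0, p(0)), p(0))))   [R6 at 1]
4. p(h(f(f(0, p(0)), p(0))))  →  p(a)   [R2 at 1]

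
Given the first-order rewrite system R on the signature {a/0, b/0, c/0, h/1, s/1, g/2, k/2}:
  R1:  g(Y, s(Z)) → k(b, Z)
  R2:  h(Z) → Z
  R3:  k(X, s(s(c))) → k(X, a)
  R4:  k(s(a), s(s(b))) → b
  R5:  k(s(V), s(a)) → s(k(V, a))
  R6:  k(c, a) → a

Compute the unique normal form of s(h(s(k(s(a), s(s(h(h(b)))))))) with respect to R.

1. s(h(s(k(s(a), s(s(h(h(b))))))))  →  s(s(k(s(a), s(s(h(h(b)))))))   [R2 at 1]
2. s(s(k(s(a), s(s(h(h(b)))))))  →  s(s(k(s(a), s(s(h(b))))))   [R2 at 1.1.2.1.1]
3. s(s(k(s(a), s(s(h(b))))))  →  s(s(k(s(a), s(s(b)))))   [R2 at 1.1.2.1.1]
4. s(s(k(s(a), s(s(b)))))  →  s(s(b))   [R4 at 1.1]

s(s(b))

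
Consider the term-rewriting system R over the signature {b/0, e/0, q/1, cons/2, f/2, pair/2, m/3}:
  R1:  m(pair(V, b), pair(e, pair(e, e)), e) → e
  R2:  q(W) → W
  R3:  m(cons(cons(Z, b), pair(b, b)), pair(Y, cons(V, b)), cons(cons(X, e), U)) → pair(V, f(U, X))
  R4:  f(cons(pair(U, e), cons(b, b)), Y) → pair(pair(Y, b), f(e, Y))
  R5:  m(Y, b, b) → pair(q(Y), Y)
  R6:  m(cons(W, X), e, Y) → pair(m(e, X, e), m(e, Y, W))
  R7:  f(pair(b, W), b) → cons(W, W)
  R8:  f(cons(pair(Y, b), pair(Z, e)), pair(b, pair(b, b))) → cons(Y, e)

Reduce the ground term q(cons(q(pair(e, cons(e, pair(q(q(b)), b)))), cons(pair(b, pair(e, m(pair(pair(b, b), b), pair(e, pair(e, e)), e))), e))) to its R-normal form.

1. q(cons(q(pair(e, cons(e, pair(q(q(b)), b)))), cons(pair(b, pair(e, m(pair(pair(b, b), b), pair(e, pair(e, e)), e))), e)))  →  cons(q(pair(e, cons(e, pair(q(q(b)), b)))), cons(pair(b, pair(e, m(pair(pair(b, b), b), pair(e, pair(e, e)), e))), e))   [R2 at ε]
2. cons(q(pair(e, cons(e, pair(q(q(b)), b)))), cons(pair(b, pair(e, m(pair(pair(b, b), b), pair(e, pair(e, e)), e))), e))  →  cons(pair(e, cons(e, pair(q(q(b)), b))), cons(pair(b, pair(e, m(pair(pair(b, b), b), pair(e, pair(e, e)), e))), e))   [R2 at 1]
3. cons(pair(e, cons(e, pair(q(q(b)), b))), cons(pair(b, pair(e, m(pair(pair(b, b), b), pair(e, pair(e, e)), e))), e))  →  cons(pair(e, cons(e, pair(q(b), b))), cons(pair(b, pair(e, m(pair(pair(b, b), b), pair(e, pair(e, e)), e))), e))   [R2 at 1.2.2.1]
4. cons(pair(e, cons(e, pair(q(b), b))), cons(pair(b, pair(e, m(pair(pair(b, b), b), pair(e, pair(e, e)), e))), e))  →  cons(pair(e, cons(e, pair(b, b))), cons(pair(b, pair(e, m(pair(pair(b, b), b), pair(e, pair(e, e)), e))), e))   [R2 at 1.2.2.1]
5. cons(pair(e, cons(e, pair(b, b))), cons(pair(b, pair(e, m(pair(pair(b, b), b), pair(e, pair(e, e)), e))), e))  →  cons(pair(e, cons(e, pair(b, b))), cons(pair(b, pair(e, e)), e))   [R1 at 2.1.2.2]

cons(pair(e, cons(e, pair(b, b))), cons(pair(b, pair(e, e)), e))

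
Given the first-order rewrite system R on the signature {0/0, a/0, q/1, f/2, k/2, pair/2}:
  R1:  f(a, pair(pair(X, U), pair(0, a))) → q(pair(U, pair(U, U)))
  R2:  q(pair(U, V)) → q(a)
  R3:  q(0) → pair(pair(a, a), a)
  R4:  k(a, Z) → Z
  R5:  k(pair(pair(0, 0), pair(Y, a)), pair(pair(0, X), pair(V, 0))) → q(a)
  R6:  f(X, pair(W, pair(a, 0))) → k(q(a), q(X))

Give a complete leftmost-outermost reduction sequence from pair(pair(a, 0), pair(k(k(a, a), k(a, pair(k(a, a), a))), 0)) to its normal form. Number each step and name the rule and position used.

pair(pair(a, 0), pair(pair(a, a), 0))

1. pair(pair(a, 0), pair(k(k(a, a), k(a, pair(k(a, a), a))), 0))  →  pair(pair(a, 0), pair(k(a, k(a, pair(k(a, a), a))), 0))   [R4 at 2.1.1]
2. pair(pair(a, 0), pair(k(a, k(a, pair(k(a, a), a))), 0))  →  pair(pair(a, 0), pair(k(a, pair(k(a, a), a)), 0))   [R4 at 2.1]
3. pair(pair(a, 0), pair(k(a, pair(k(a, a), a)), 0))  →  pair(pair(a, 0), pair(pair(k(a, a), a), 0))   [R4 at 2.1]
4. pair(pair(a, 0), pair(pair(k(a, a), a), 0))  →  pair(pair(a, 0), pair(pair(a, a), 0))   [R4 at 2.1.1]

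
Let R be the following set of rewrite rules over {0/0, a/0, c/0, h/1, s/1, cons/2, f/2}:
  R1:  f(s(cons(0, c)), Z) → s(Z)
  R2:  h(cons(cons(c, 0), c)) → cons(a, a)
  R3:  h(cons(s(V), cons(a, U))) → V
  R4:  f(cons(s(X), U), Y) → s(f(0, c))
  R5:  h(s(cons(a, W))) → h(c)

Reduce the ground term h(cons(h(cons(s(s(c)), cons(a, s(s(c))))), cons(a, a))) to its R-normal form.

c

1. h(cons(h(cons(s(s(c)), cons(a, s(s(c))))), cons(a, a)))  →  h(cons(s(c), cons(a, a)))   [R3 at 1.1]
2. h(cons(s(c), cons(a, a)))  →  c   [R3 at ε]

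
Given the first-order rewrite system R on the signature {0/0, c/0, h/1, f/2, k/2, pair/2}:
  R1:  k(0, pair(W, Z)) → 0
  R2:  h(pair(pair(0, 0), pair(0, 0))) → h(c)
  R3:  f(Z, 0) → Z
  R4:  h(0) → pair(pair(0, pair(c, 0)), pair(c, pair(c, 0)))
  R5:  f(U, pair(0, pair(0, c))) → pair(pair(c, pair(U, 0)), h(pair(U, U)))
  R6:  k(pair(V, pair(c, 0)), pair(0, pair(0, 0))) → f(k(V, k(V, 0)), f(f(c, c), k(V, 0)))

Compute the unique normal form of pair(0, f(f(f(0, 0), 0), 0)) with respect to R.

pair(0, 0)

1. pair(0, f(f(f(0, 0), 0), 0))  →  pair(0, f(f(0, 0), 0))   [R3 at 2]
2. pair(0, f(f(0, 0), 0))  →  pair(0, f(0, 0))   [R3 at 2]
3. pair(0, f(0, 0))  →  pair(0, 0)   [R3 at 2]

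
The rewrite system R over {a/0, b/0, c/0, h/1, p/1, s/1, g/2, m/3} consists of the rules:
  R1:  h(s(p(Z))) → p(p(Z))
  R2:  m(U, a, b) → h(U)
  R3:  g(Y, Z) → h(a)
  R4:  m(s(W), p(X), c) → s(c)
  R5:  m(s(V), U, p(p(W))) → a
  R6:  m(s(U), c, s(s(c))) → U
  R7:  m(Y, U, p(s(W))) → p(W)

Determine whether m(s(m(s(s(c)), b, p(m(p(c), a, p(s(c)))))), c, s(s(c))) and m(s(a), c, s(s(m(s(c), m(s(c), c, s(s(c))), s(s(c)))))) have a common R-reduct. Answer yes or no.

Reduce t₁ = m(s(m(s(s(c)), b, p(m(p(c), a, p(s(c)))))), c, s(s(c))):
1. m(s(m(s(s(c)), b, p(m(p(c), a, p(s(c)))))), c, s(s(c)))  →  m(s(s(c)), b, p(m(p(c), a, p(s(c)))))   [R6 at ε]
2. m(s(s(c)), b, p(m(p(c), a, p(s(c)))))  →  m(s(s(c)), b, p(p(c)))   [R7 at 3.1]
3. m(s(s(c)), b, p(p(c)))  →  a   [R5 at ε]

Reduce t₂ = m(s(a), c, s(s(m(s(c), m(s(c), c, s(s(c))), s(s(c)))))):
1. m(s(a), c, s(s(m(s(c), m(s(c), c, s(s(c))), s(s(c))))))  →  m(s(a), c, s(s(m(s(c), c, s(s(c))))))   [R6 at 3.1.1.2]
2. m(s(a), c, s(s(m(s(c), c, s(s(c))))))  →  m(s(a), c, s(s(c)))   [R6 at 3.1.1]
3. m(s(a), c, s(s(c)))  →  a   [R6 at ε]

yes — NF(t₁) = a, NF(t₂) = a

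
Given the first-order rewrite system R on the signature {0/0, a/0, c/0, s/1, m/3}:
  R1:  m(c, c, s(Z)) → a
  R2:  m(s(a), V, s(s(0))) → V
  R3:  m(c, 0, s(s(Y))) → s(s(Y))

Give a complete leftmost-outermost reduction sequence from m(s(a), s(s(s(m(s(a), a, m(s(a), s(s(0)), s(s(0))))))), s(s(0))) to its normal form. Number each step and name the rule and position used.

1. m(s(a), s(s(s(m(s(a), a, m(s(a), s(s(0)), s(s(0))))))), s(s(0)))  →  s(s(s(m(s(a), a, m(s(a), s(s(0)), s(s(0)))))))   [R2 at ε]
2. s(s(s(m(s(a), a, m(s(a), s(s(0)), s(s(0)))))))  →  s(s(s(m(s(a), a, s(s(0))))))   [R2 at 1.1.1.3]
3. s(s(s(m(s(a), a, s(s(0))))))  →  s(s(s(a)))   [R2 at 1.1.1]

s(s(s(a)))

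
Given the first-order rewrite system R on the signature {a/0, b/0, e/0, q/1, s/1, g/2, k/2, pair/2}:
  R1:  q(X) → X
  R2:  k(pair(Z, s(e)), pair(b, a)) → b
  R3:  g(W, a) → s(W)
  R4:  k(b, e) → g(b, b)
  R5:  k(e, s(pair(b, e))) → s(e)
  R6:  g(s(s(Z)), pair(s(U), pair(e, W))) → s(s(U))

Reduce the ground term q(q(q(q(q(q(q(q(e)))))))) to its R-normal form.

e

1. q(q(q(q(q(q(q(q(e))))))))  →  q(q(q(q(q(q(q(e)))))))   [R1 at ε]
2. q(q(q(q(q(q(q(e)))))))  →  q(q(q(q(q(q(e))))))   [R1 at ε]
3. q(q(q(q(q(q(e))))))  →  q(q(q(q(q(e)))))   [R1 at ε]
4. q(q(q(q(q(e)))))  →  q(q(q(q(e))))   [R1 at ε]
5. q(q(q(q(e))))  →  q(q(q(e)))   [R1 at ε]
6. q(q(q(e)))  →  q(q(e))   [R1 at ε]
7. q(q(e))  →  q(e)   [R1 at ε]
8. q(e)  →  e   [R1 at ε]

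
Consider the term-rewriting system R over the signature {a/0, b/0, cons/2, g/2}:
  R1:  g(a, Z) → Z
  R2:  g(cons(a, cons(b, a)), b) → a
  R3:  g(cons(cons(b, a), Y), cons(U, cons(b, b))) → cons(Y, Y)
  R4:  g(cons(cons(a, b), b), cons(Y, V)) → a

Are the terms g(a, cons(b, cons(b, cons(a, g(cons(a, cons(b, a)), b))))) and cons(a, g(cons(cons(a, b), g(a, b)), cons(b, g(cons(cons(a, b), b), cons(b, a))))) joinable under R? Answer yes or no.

Reduce t₁ = g(a, cons(b, cons(b, cons(a, g(cons(a, cons(b, a)), b))))):
1. g(a, cons(b, cons(b, cons(a, g(cons(a, cons(b, a)), b)))))  →  cons(b, cons(b, cons(a, g(cons(a, cons(b, a)), b))))   [R1 at ε]
2. cons(b, cons(b, cons(a, g(cons(a, cons(b, a)), b))))  →  cons(b, cons(b, cons(a, a)))   [R2 at 2.2.2]

Reduce t₂ = cons(a, g(cons(cons(a, b), g(a, b)), cons(b, g(cons(cons(a, b), b), cons(b, a))))):
1. cons(a, g(cons(cons(a, b), g(a, b)), cons(b, g(cons(cons(a, b), b), cons(b, a)))))  →  cons(a, g(cons(cons(a, b), b), cons(b, g(cons(cons(a, b), b), cons(b, a)))))   [R1 at 2.1.2]
2. cons(a, g(cons(cons(a, b), b), cons(b, g(cons(cons(a, b), b), cons(b, a)))))  →  cons(a, a)   [R4 at 2]

no — NF(t₁) = cons(b, cons(b, cons(a, a))), NF(t₂) = cons(a, a)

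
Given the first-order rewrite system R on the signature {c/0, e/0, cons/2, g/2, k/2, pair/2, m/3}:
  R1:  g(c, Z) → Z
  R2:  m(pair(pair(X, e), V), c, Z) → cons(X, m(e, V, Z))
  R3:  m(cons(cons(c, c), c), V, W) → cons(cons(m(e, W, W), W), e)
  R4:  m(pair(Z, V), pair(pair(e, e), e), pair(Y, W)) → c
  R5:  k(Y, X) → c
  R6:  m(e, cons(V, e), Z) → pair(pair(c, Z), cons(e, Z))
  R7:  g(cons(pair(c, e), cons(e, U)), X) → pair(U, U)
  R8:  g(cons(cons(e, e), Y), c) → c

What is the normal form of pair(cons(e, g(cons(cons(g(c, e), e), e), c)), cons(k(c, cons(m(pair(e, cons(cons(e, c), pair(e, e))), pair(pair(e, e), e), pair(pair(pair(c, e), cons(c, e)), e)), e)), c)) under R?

1. pair(cons(e, g(cons(cons(g(c, e), e), e), c)), cons(k(c, cons(m(pair(e, cons(cons(e, c), pair(e, e))), pair(pair(e, e), e), pair(pair(pair(c, e), cons(c, e)), e)), e)), c))  →  pair(cons(e, g(cons(cons(e, e), e), c)), cons(k(c, cons(m(pair(e, cons(cons(e, c), pair(e, e))), pair(pair(e, e), e), pair(pair(pair(c, e), cons(c, e)), e)), e)), c))   [R1 at 1.2.1.1.1]
2. pair(cons(e, g(cons(cons(e, e), e), c)), cons(k(c, cons(m(pair(e, cons(cons(e, c), pair(e, e))), pair(pair(e, e), e), pair(pair(pair(c, e), cons(c, e)), e)), e)), c))  →  pair(cons(e, c), cons(k(c, cons(m(pair(e, cons(cons(e, c), pair(e, e))), pair(pair(e, e), e), pair(pair(pair(c, e), cons(c, e)), e)), e)), c))   [R8 at 1.2]
3. pair(cons(e, c), cons(k(c, cons(m(pair(e, cons(cons(e, c), pair(e, e))), pair(pair(e, e), e), pair(pair(pair(c, e), cons(c, e)), e)), e)), c))  →  pair(cons(e, c), cons(c, c))   [R5 at 2.1]

pair(cons(e, c), cons(c, c))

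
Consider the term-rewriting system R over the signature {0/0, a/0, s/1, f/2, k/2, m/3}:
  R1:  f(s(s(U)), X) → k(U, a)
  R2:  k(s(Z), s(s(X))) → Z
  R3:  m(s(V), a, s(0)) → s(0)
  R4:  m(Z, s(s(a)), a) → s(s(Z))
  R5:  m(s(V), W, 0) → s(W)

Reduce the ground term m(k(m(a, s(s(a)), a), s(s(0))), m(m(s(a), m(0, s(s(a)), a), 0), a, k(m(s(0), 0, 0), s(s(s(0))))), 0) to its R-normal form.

1. m(k(m(a, s(s(a)), a), s(s(0))), m(m(s(a), m(0, s(s(a)), a), 0), a, k(m(s(0), 0, 0), s(s(s(0))))), 0)  →  m(k(s(s(a)), s(s(0))), m(m(s(a), m(0, s(s(a)), a), 0), a, k(m(s(0), 0, 0), s(s(s(0))))), 0)   [R4 at 1.1]
2. m(k(s(s(a)), s(s(0))), m(m(s(a), m(0, s(s(a)), a), 0), a, k(m(s(0), 0, 0), s(s(s(0))))), 0)  →  m(s(a), m(m(s(a), m(0, s(s(a)), a), 0), a, k(m(s(0), 0, 0), s(s(s(0))))), 0)   [R2 at 1]
3. m(s(a), m(m(s(a), m(0, s(s(a)), a), 0), a, k(m(s(0), 0, 0), s(s(s(0))))), 0)  →  s(m(m(s(a), m(0, s(s(a)), a), 0), a, k(m(s(0), 0, 0), s(s(s(0))))))   [R5 at ε]
4. s(m(m(s(a), m(0, s(s(a)), a), 0), a, k(m(s(0), 0, 0), s(s(s(0))))))  →  s(m(s(m(0, s(s(a)), a)), a, k(m(s(0), 0, 0), s(s(s(0))))))   [R5 at 1.1]
5. s(m(s(m(0, s(s(a)), a)), a, k(m(s(0), 0, 0), s(s(s(0))))))  →  s(m(s(s(s(0))), a, k(m(s(0), 0, 0), s(s(s(0))))))   [R4 at 1.1.1]
6. s(m(s(s(s(0))), a, k(m(s(0), 0, 0), s(s(s(0))))))  →  s(m(s(s(s(0))), a, k(s(0), s(s(s(0))))))   [R5 at 1.3.1]
7. s(m(s(s(s(0))), a, k(s(0), s(s(s(0))))))  →  s(m(s(s(s(0))), a, 0))   [R2 at 1.3]
8. s(m(s(s(s(0))), a, 0))  →  s(s(a))   [R5 at 1]

s(s(a))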